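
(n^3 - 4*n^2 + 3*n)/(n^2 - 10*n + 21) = n*(n - 1)/(n - 7)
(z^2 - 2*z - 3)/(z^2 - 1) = (z - 3)/(z - 1)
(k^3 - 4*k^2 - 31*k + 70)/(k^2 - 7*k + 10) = (k^2 - 2*k - 35)/(k - 5)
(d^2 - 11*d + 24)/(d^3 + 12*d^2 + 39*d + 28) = (d^2 - 11*d + 24)/(d^3 + 12*d^2 + 39*d + 28)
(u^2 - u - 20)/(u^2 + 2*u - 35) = (u + 4)/(u + 7)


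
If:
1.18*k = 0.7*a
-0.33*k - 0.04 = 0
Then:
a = -0.20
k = -0.12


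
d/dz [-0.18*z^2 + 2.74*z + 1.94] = 2.74 - 0.36*z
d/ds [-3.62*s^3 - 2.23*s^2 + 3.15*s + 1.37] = -10.86*s^2 - 4.46*s + 3.15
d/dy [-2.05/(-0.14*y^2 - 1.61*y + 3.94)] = (-0.574*y - 3.3005)/(0.14*y^2 + 1.61*y - 3.94)^2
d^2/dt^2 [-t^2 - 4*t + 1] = -2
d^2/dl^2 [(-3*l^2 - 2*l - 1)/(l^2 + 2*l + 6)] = 2*(4*l^3 + 51*l^2 + 30*l - 82)/(l^6 + 6*l^5 + 30*l^4 + 80*l^3 + 180*l^2 + 216*l + 216)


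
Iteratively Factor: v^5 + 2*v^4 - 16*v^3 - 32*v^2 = (v + 2)*(v^4 - 16*v^2) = (v + 2)*(v + 4)*(v^3 - 4*v^2) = (v - 4)*(v + 2)*(v + 4)*(v^2) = v*(v - 4)*(v + 2)*(v + 4)*(v)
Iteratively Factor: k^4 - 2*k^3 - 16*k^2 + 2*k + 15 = (k + 3)*(k^3 - 5*k^2 - k + 5) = (k + 1)*(k + 3)*(k^2 - 6*k + 5) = (k - 1)*(k + 1)*(k + 3)*(k - 5)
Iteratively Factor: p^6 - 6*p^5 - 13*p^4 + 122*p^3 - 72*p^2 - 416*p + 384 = (p - 4)*(p^5 - 2*p^4 - 21*p^3 + 38*p^2 + 80*p - 96) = (p - 4)*(p - 3)*(p^4 + p^3 - 18*p^2 - 16*p + 32) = (p - 4)*(p - 3)*(p - 1)*(p^3 + 2*p^2 - 16*p - 32) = (p - 4)^2*(p - 3)*(p - 1)*(p^2 + 6*p + 8) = (p - 4)^2*(p - 3)*(p - 1)*(p + 2)*(p + 4)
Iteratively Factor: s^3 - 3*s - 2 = (s + 1)*(s^2 - s - 2) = (s + 1)^2*(s - 2)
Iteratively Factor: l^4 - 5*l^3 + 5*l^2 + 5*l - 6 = (l - 1)*(l^3 - 4*l^2 + l + 6) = (l - 3)*(l - 1)*(l^2 - l - 2) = (l - 3)*(l - 2)*(l - 1)*(l + 1)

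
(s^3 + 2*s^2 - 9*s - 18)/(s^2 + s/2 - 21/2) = 2*(s^2 + 5*s + 6)/(2*s + 7)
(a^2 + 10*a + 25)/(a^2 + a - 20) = (a + 5)/(a - 4)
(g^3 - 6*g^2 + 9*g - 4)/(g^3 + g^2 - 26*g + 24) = (g - 1)/(g + 6)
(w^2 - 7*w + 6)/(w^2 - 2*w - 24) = (w - 1)/(w + 4)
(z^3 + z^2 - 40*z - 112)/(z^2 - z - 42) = (z^2 + 8*z + 16)/(z + 6)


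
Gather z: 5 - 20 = -15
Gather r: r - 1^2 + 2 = r + 1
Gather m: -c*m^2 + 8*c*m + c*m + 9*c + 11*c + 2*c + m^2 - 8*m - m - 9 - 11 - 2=22*c + m^2*(1 - c) + m*(9*c - 9) - 22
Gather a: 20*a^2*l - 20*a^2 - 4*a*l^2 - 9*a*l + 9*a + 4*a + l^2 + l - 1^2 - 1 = a^2*(20*l - 20) + a*(-4*l^2 - 9*l + 13) + l^2 + l - 2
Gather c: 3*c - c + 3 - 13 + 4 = 2*c - 6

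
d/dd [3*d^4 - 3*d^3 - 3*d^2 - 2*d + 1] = 12*d^3 - 9*d^2 - 6*d - 2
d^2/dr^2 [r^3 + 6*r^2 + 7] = 6*r + 12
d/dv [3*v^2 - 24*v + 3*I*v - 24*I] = 6*v - 24 + 3*I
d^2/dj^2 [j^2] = 2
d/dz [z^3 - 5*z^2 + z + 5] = 3*z^2 - 10*z + 1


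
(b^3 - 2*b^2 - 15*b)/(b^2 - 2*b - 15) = b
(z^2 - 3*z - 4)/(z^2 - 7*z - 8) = (z - 4)/(z - 8)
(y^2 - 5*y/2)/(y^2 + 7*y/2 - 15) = y/(y + 6)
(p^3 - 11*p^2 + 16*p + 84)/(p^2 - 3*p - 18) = (p^2 - 5*p - 14)/(p + 3)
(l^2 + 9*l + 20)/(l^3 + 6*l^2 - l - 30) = (l + 4)/(l^2 + l - 6)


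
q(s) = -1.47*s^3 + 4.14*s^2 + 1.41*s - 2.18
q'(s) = -4.41*s^2 + 8.28*s + 1.41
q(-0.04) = -2.23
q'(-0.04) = 1.07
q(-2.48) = 42.21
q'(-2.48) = -46.25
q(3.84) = -18.95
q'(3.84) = -31.82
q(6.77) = -259.01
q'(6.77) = -144.66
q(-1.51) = 10.19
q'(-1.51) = -21.15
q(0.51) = -0.58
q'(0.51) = 4.49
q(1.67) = 4.87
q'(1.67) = 2.94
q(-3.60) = 114.98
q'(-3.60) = -85.55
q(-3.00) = 70.54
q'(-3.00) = -63.12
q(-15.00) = 5869.42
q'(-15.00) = -1115.04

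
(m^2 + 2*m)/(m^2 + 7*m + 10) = m/(m + 5)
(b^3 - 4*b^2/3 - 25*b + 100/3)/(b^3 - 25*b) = (b - 4/3)/b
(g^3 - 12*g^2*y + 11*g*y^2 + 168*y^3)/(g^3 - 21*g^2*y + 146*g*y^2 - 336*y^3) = (-g - 3*y)/(-g + 6*y)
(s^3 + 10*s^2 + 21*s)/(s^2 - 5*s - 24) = s*(s + 7)/(s - 8)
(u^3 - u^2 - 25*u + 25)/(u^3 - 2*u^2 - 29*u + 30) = (u - 5)/(u - 6)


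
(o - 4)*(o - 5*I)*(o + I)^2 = o^4 - 4*o^3 - 3*I*o^3 + 9*o^2 + 12*I*o^2 - 36*o + 5*I*o - 20*I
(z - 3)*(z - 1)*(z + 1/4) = z^3 - 15*z^2/4 + 2*z + 3/4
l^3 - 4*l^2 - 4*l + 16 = (l - 4)*(l - 2)*(l + 2)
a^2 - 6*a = a*(a - 6)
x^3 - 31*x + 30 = (x - 5)*(x - 1)*(x + 6)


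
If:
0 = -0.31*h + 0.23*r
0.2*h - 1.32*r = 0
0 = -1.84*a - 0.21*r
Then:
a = 0.00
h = 0.00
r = 0.00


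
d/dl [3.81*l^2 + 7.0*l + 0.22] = 7.62*l + 7.0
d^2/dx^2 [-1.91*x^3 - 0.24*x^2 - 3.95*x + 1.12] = -11.46*x - 0.48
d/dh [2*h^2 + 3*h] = 4*h + 3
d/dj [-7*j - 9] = -7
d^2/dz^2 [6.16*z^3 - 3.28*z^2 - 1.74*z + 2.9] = 36.96*z - 6.56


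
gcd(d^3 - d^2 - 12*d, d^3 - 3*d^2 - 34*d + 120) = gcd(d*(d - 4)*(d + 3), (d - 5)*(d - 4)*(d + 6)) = d - 4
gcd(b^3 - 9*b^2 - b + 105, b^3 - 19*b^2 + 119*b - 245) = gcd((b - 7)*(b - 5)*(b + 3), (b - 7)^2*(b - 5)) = b^2 - 12*b + 35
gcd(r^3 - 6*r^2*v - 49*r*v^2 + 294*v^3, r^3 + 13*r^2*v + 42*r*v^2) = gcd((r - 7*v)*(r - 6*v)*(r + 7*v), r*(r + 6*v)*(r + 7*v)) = r + 7*v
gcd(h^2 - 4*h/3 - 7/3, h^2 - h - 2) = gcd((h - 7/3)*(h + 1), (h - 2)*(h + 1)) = h + 1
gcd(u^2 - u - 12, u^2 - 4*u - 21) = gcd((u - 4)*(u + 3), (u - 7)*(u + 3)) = u + 3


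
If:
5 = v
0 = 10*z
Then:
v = 5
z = 0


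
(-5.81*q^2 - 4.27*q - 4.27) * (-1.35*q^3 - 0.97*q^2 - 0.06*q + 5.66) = 7.8435*q^5 + 11.4002*q^4 + 10.255*q^3 - 28.4865*q^2 - 23.912*q - 24.1682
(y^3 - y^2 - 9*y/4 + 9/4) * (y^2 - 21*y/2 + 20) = y^5 - 23*y^4/2 + 113*y^3/4 + 47*y^2/8 - 549*y/8 + 45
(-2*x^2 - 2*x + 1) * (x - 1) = -2*x^3 + 3*x - 1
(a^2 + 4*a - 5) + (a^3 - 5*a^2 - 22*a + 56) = a^3 - 4*a^2 - 18*a + 51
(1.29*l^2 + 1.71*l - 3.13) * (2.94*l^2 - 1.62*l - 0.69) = 3.7926*l^4 + 2.9376*l^3 - 12.8625*l^2 + 3.8907*l + 2.1597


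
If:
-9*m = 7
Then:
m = -7/9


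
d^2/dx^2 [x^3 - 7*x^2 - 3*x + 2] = 6*x - 14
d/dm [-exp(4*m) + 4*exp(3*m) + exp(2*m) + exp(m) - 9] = (-4*exp(3*m) + 12*exp(2*m) + 2*exp(m) + 1)*exp(m)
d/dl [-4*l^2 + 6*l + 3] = 6 - 8*l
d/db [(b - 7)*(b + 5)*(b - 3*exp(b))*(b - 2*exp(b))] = -5*b^3*exp(b) + 4*b^3 + 12*b^2*exp(2*b) - 5*b^2*exp(b) - 6*b^2 - 12*b*exp(2*b) + 195*b*exp(b) - 70*b - 432*exp(2*b) + 175*exp(b)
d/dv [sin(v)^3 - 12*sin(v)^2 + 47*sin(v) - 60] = (3*sin(v)^2 - 24*sin(v) + 47)*cos(v)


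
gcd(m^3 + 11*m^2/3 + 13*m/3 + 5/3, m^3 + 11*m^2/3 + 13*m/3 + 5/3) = m^3 + 11*m^2/3 + 13*m/3 + 5/3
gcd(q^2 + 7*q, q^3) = q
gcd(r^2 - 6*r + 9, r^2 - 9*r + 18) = r - 3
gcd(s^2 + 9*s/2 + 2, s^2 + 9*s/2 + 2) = s^2 + 9*s/2 + 2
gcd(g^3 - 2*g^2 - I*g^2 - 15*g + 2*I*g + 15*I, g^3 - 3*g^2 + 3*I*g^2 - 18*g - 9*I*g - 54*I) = g + 3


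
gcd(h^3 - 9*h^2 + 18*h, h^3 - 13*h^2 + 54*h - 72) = h^2 - 9*h + 18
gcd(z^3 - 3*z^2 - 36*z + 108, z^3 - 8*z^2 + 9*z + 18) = z^2 - 9*z + 18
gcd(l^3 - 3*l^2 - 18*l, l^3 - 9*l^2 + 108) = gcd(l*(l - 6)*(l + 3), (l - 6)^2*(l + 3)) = l^2 - 3*l - 18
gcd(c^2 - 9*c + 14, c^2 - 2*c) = c - 2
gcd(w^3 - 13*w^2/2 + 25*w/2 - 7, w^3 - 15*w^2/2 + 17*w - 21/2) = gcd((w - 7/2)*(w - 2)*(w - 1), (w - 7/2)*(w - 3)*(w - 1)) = w^2 - 9*w/2 + 7/2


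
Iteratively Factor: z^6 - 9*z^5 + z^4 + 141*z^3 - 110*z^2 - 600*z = (z - 4)*(z^5 - 5*z^4 - 19*z^3 + 65*z^2 + 150*z) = (z - 5)*(z - 4)*(z^4 - 19*z^2 - 30*z) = (z - 5)*(z - 4)*(z + 3)*(z^3 - 3*z^2 - 10*z) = (z - 5)*(z - 4)*(z + 2)*(z + 3)*(z^2 - 5*z) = (z - 5)^2*(z - 4)*(z + 2)*(z + 3)*(z)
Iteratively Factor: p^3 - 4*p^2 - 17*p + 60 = (p - 5)*(p^2 + p - 12) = (p - 5)*(p - 3)*(p + 4)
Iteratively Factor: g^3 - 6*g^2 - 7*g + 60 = (g - 4)*(g^2 - 2*g - 15) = (g - 4)*(g + 3)*(g - 5)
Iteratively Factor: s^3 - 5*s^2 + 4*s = (s)*(s^2 - 5*s + 4) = s*(s - 1)*(s - 4)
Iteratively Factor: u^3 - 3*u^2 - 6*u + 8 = (u + 2)*(u^2 - 5*u + 4) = (u - 1)*(u + 2)*(u - 4)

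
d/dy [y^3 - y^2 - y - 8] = 3*y^2 - 2*y - 1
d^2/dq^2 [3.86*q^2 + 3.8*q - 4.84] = 7.72000000000000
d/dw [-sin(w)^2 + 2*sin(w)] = 2*(1 - sin(w))*cos(w)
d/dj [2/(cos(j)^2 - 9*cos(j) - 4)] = 2*(2*cos(j) - 9)*sin(j)/(sin(j)^2 + 9*cos(j) + 3)^2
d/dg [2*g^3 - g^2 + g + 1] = 6*g^2 - 2*g + 1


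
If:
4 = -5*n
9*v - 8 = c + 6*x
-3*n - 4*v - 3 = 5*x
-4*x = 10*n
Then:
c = -877/20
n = -4/5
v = -53/20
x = 2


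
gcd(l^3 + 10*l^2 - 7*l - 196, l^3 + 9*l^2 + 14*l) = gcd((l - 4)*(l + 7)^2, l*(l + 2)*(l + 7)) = l + 7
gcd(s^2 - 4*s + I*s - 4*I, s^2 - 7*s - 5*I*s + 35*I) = 1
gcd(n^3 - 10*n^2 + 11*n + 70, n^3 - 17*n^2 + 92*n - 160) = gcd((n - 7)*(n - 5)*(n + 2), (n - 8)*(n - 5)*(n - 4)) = n - 5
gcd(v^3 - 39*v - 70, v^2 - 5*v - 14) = v^2 - 5*v - 14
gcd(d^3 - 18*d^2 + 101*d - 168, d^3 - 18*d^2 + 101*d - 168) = d^3 - 18*d^2 + 101*d - 168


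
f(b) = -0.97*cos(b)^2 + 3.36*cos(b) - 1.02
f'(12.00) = 0.92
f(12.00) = 1.12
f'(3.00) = -0.75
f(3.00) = -5.30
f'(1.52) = -3.26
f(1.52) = -0.85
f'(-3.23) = -0.47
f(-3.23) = -5.33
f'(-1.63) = 3.47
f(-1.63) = -1.22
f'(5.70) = 0.96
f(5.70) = 1.11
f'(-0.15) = 0.22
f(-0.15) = 1.35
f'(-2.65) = 2.39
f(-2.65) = -4.74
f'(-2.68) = 2.27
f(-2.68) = -4.81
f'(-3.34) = -1.04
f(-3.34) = -5.25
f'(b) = 1.94*sin(b)*cos(b) - 3.36*sin(b)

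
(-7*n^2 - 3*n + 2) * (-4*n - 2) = 28*n^3 + 26*n^2 - 2*n - 4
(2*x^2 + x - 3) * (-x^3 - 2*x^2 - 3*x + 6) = -2*x^5 - 5*x^4 - 5*x^3 + 15*x^2 + 15*x - 18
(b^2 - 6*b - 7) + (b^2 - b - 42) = 2*b^2 - 7*b - 49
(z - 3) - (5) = z - 8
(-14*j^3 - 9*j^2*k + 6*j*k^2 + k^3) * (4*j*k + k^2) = -56*j^4*k - 50*j^3*k^2 + 15*j^2*k^3 + 10*j*k^4 + k^5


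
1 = 1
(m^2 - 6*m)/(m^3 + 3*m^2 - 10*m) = (m - 6)/(m^2 + 3*m - 10)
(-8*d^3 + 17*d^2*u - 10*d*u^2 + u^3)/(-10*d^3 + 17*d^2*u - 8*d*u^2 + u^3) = (8*d^2 - 9*d*u + u^2)/(10*d^2 - 7*d*u + u^2)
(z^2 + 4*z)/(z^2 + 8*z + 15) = z*(z + 4)/(z^2 + 8*z + 15)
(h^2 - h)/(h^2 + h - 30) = h*(h - 1)/(h^2 + h - 30)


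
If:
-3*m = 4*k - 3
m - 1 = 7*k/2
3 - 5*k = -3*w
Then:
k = 0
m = 1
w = -1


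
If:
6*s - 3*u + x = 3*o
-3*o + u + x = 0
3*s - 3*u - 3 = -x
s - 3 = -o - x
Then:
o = 5/7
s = -2/7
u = -3/7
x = 18/7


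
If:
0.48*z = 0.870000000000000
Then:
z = 1.81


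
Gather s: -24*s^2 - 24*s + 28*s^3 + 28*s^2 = 28*s^3 + 4*s^2 - 24*s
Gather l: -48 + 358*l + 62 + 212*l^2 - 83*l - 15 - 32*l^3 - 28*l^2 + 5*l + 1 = -32*l^3 + 184*l^2 + 280*l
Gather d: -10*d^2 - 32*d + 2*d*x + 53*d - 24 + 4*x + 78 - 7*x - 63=-10*d^2 + d*(2*x + 21) - 3*x - 9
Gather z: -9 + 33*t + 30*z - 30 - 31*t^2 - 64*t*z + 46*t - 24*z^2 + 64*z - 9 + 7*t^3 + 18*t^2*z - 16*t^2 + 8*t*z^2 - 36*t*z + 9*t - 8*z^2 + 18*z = 7*t^3 - 47*t^2 + 88*t + z^2*(8*t - 32) + z*(18*t^2 - 100*t + 112) - 48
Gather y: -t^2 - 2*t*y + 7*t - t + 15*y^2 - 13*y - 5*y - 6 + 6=-t^2 + 6*t + 15*y^2 + y*(-2*t - 18)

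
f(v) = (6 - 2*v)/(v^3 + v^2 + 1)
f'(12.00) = 0.00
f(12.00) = -0.00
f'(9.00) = 0.00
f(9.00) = -0.01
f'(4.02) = -0.01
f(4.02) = -0.02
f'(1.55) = -0.87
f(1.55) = 0.41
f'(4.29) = -0.00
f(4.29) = -0.03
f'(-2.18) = -4.40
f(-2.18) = -2.25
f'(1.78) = -0.54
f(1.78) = 0.25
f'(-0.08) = -1.13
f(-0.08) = 6.12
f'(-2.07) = -6.32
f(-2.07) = -2.83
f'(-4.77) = -0.10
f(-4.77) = -0.18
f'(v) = (6 - 2*v)*(-3*v^2 - 2*v)/(v^3 + v^2 + 1)^2 - 2/(v^3 + v^2 + 1)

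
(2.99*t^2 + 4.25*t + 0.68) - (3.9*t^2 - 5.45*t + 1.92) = -0.91*t^2 + 9.7*t - 1.24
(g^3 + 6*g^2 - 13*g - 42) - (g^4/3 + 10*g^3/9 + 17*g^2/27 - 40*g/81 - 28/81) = -g^4/3 - g^3/9 + 145*g^2/27 - 1013*g/81 - 3374/81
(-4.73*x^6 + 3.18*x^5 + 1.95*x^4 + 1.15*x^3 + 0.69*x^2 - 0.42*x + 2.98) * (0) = 0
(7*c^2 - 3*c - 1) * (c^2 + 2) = 7*c^4 - 3*c^3 + 13*c^2 - 6*c - 2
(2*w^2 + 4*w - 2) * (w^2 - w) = 2*w^4 + 2*w^3 - 6*w^2 + 2*w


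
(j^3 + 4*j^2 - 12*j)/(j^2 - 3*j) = (j^2 + 4*j - 12)/(j - 3)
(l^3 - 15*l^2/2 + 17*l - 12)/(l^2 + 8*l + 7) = (l^3 - 15*l^2/2 + 17*l - 12)/(l^2 + 8*l + 7)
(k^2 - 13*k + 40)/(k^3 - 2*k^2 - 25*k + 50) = (k - 8)/(k^2 + 3*k - 10)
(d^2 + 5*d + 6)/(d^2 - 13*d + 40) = (d^2 + 5*d + 6)/(d^2 - 13*d + 40)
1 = 1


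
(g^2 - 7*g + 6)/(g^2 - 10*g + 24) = (g - 1)/(g - 4)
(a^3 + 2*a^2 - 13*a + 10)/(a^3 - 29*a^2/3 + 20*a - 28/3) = 3*(a^2 + 4*a - 5)/(3*a^2 - 23*a + 14)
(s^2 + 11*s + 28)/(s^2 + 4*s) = (s + 7)/s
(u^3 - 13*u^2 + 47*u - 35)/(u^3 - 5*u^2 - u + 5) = (u - 7)/(u + 1)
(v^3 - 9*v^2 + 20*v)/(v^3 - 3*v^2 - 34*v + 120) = v/(v + 6)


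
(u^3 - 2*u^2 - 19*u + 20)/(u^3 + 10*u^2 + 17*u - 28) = (u - 5)/(u + 7)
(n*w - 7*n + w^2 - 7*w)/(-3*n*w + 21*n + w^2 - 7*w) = (n + w)/(-3*n + w)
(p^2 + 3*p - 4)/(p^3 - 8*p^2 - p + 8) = (p + 4)/(p^2 - 7*p - 8)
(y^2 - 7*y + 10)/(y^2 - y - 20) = (y - 2)/(y + 4)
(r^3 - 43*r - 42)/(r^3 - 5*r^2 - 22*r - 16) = (r^2 - r - 42)/(r^2 - 6*r - 16)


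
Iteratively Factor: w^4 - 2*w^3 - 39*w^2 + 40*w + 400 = (w - 5)*(w^3 + 3*w^2 - 24*w - 80) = (w - 5)*(w + 4)*(w^2 - w - 20) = (w - 5)^2*(w + 4)*(w + 4)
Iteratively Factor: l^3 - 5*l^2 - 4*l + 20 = (l - 2)*(l^2 - 3*l - 10) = (l - 5)*(l - 2)*(l + 2)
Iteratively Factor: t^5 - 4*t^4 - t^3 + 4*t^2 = (t)*(t^4 - 4*t^3 - t^2 + 4*t) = t*(t - 1)*(t^3 - 3*t^2 - 4*t) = t*(t - 4)*(t - 1)*(t^2 + t) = t^2*(t - 4)*(t - 1)*(t + 1)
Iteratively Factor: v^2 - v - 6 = (v + 2)*(v - 3)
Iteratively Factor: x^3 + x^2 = (x + 1)*(x^2) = x*(x + 1)*(x)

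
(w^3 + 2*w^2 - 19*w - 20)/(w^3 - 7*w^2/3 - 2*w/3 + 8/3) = 3*(w^2 + w - 20)/(3*w^2 - 10*w + 8)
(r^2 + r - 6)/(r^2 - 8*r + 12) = (r + 3)/(r - 6)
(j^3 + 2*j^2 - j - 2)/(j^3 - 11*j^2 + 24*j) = (j^3 + 2*j^2 - j - 2)/(j*(j^2 - 11*j + 24))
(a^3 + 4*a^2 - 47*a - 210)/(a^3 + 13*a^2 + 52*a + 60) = (a - 7)/(a + 2)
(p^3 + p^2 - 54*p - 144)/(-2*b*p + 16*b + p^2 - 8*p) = (p^2 + 9*p + 18)/(-2*b + p)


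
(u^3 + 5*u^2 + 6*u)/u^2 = u + 5 + 6/u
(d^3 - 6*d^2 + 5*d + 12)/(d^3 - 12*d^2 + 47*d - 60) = (d + 1)/(d - 5)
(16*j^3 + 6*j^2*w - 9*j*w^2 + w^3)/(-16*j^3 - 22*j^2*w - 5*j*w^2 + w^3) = (-2*j + w)/(2*j + w)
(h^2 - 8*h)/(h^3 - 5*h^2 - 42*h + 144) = h/(h^2 + 3*h - 18)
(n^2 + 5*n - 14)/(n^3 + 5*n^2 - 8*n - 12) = (n + 7)/(n^2 + 7*n + 6)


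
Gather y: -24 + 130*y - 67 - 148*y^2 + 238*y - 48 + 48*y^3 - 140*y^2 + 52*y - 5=48*y^3 - 288*y^2 + 420*y - 144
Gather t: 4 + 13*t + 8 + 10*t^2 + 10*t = 10*t^2 + 23*t + 12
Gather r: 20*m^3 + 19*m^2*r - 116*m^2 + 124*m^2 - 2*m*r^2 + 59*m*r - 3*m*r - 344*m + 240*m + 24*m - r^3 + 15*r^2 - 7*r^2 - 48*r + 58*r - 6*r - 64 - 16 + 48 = 20*m^3 + 8*m^2 - 80*m - r^3 + r^2*(8 - 2*m) + r*(19*m^2 + 56*m + 4) - 32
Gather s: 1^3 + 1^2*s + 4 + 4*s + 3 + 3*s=8*s + 8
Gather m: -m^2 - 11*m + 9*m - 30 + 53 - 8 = -m^2 - 2*m + 15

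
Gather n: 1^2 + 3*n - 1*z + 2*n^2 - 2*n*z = 2*n^2 + n*(3 - 2*z) - z + 1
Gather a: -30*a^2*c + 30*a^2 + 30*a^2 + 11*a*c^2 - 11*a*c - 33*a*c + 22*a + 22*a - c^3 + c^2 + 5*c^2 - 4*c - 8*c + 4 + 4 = a^2*(60 - 30*c) + a*(11*c^2 - 44*c + 44) - c^3 + 6*c^2 - 12*c + 8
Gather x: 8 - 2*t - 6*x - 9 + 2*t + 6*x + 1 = 0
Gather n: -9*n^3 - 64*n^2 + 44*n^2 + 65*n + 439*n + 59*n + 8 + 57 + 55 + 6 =-9*n^3 - 20*n^2 + 563*n + 126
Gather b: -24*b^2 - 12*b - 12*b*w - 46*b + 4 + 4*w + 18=-24*b^2 + b*(-12*w - 58) + 4*w + 22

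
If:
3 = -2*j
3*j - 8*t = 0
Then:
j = -3/2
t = -9/16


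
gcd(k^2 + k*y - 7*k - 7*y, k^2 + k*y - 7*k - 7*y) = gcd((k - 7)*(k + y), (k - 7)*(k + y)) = k^2 + k*y - 7*k - 7*y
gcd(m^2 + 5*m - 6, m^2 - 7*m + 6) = m - 1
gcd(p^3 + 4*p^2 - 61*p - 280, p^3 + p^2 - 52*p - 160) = p^2 - 3*p - 40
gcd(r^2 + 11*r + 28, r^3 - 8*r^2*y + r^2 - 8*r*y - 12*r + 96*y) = r + 4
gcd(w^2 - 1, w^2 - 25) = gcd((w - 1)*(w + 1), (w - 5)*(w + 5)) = 1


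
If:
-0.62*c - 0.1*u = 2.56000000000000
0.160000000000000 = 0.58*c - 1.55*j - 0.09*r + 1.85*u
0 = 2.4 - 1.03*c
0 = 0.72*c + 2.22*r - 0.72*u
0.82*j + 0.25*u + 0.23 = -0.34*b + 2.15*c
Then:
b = 155.00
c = 2.33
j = -46.23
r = -13.74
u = -40.05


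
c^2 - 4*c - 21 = (c - 7)*(c + 3)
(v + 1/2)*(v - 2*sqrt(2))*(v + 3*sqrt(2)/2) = v^3 - sqrt(2)*v^2/2 + v^2/2 - 6*v - sqrt(2)*v/4 - 3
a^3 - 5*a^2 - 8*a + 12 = (a - 6)*(a - 1)*(a + 2)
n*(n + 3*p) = n^2 + 3*n*p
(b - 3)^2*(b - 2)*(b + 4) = b^4 - 4*b^3 - 11*b^2 + 66*b - 72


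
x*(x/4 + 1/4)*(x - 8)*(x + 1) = x^4/4 - 3*x^3/2 - 15*x^2/4 - 2*x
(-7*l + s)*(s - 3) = -7*l*s + 21*l + s^2 - 3*s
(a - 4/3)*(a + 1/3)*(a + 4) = a^3 + 3*a^2 - 40*a/9 - 16/9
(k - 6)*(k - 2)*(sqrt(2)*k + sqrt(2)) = sqrt(2)*k^3 - 7*sqrt(2)*k^2 + 4*sqrt(2)*k + 12*sqrt(2)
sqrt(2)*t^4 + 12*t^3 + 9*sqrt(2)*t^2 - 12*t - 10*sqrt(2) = (t - 1)*(t + sqrt(2))*(t + 5*sqrt(2))*(sqrt(2)*t + sqrt(2))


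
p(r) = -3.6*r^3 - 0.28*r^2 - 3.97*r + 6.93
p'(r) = -10.8*r^2 - 0.56*r - 3.97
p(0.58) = 3.83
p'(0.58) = -7.93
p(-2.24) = 54.88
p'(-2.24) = -56.91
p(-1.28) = 19.10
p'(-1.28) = -20.95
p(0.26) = 5.82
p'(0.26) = -4.85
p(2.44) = -56.72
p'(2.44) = -69.64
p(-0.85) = 12.31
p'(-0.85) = -11.30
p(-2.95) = 108.63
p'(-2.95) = -96.30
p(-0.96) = 13.67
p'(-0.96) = -13.39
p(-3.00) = 113.52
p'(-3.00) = -99.49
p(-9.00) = 2644.38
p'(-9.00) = -873.73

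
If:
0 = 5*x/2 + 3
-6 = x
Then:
No Solution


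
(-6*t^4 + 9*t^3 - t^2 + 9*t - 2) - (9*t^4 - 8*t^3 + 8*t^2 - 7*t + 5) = -15*t^4 + 17*t^3 - 9*t^2 + 16*t - 7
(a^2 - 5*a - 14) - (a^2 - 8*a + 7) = 3*a - 21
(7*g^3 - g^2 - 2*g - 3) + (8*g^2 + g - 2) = 7*g^3 + 7*g^2 - g - 5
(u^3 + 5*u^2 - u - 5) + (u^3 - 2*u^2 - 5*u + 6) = 2*u^3 + 3*u^2 - 6*u + 1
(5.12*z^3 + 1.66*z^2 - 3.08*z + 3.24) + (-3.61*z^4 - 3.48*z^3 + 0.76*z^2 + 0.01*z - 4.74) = -3.61*z^4 + 1.64*z^3 + 2.42*z^2 - 3.07*z - 1.5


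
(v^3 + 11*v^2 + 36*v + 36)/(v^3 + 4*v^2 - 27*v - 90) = (v + 2)/(v - 5)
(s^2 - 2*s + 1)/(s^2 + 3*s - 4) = (s - 1)/(s + 4)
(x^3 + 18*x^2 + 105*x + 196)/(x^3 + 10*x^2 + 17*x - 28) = (x + 7)/(x - 1)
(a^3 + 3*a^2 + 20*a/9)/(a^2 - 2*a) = (a^2 + 3*a + 20/9)/(a - 2)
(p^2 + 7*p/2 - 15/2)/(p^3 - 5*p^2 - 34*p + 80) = (p - 3/2)/(p^2 - 10*p + 16)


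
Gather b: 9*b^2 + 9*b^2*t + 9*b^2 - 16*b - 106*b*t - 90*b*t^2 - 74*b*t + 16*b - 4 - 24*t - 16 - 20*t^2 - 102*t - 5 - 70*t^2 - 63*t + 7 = b^2*(9*t + 18) + b*(-90*t^2 - 180*t) - 90*t^2 - 189*t - 18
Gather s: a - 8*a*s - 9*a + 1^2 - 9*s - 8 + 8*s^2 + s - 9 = -8*a + 8*s^2 + s*(-8*a - 8) - 16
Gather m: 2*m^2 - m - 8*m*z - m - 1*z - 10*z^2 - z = 2*m^2 + m*(-8*z - 2) - 10*z^2 - 2*z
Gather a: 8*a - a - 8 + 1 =7*a - 7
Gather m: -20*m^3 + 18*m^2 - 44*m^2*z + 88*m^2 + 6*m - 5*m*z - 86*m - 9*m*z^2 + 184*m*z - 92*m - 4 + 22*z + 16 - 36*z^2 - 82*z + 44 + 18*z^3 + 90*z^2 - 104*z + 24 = -20*m^3 + m^2*(106 - 44*z) + m*(-9*z^2 + 179*z - 172) + 18*z^3 + 54*z^2 - 164*z + 80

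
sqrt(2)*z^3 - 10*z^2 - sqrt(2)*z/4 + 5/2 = (z - 1/2)*(z - 5*sqrt(2))*(sqrt(2)*z + sqrt(2)/2)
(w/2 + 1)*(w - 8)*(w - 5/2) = w^3/2 - 17*w^2/4 - w/2 + 20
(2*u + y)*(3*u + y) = 6*u^2 + 5*u*y + y^2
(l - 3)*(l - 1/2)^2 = l^3 - 4*l^2 + 13*l/4 - 3/4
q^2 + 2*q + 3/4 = (q + 1/2)*(q + 3/2)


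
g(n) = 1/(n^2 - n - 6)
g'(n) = (1 - 2*n)/(n^2 - n - 6)^2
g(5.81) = 0.05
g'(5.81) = -0.02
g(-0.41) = -0.18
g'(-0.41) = 0.06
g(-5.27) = 0.04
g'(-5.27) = 0.02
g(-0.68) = -0.21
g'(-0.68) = 0.10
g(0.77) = -0.16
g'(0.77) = -0.01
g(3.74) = 0.24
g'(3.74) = -0.36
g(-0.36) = -0.18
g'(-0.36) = 0.06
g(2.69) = -0.69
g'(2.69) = -2.07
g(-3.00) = 0.17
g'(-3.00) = 0.19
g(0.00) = -0.17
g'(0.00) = 0.03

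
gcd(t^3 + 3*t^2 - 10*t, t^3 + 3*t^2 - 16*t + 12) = t - 2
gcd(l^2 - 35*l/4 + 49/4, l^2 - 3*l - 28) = l - 7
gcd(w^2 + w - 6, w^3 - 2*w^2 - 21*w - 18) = w + 3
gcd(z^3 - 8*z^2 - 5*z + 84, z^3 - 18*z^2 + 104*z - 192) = z - 4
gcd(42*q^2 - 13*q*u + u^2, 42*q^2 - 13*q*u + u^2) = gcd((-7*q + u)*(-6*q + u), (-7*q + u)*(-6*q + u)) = 42*q^2 - 13*q*u + u^2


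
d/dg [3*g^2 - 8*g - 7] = 6*g - 8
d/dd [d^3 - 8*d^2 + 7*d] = 3*d^2 - 16*d + 7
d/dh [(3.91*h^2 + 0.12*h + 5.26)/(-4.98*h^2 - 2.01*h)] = (-7.2615*h^2 + 52.3896*h + 10.5726)/(h^2*(24.8004*h^2 + 20.0196*h + 4.0401))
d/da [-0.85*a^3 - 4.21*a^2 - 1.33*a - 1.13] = -2.55*a^2 - 8.42*a - 1.33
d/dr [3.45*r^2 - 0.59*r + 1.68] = 6.9*r - 0.59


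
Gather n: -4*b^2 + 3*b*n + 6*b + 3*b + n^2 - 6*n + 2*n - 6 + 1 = -4*b^2 + 9*b + n^2 + n*(3*b - 4) - 5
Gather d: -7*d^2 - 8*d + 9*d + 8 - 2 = -7*d^2 + d + 6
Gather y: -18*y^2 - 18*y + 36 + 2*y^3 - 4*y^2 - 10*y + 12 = 2*y^3 - 22*y^2 - 28*y + 48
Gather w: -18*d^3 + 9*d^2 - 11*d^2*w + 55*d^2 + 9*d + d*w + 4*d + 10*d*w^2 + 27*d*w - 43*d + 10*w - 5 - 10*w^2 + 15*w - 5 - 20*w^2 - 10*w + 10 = -18*d^3 + 64*d^2 - 30*d + w^2*(10*d - 30) + w*(-11*d^2 + 28*d + 15)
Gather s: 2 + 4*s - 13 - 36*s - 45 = -32*s - 56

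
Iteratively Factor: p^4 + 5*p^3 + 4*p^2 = (p)*(p^3 + 5*p^2 + 4*p) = p^2*(p^2 + 5*p + 4) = p^2*(p + 4)*(p + 1)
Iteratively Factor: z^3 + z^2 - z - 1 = (z + 1)*(z^2 - 1) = (z + 1)^2*(z - 1)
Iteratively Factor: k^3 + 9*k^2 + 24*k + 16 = (k + 4)*(k^2 + 5*k + 4) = (k + 4)^2*(k + 1)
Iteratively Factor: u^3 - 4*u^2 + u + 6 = (u + 1)*(u^2 - 5*u + 6) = (u - 2)*(u + 1)*(u - 3)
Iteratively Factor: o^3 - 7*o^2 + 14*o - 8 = (o - 2)*(o^2 - 5*o + 4) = (o - 2)*(o - 1)*(o - 4)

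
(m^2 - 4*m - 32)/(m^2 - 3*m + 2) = (m^2 - 4*m - 32)/(m^2 - 3*m + 2)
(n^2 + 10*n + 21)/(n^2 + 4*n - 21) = (n + 3)/(n - 3)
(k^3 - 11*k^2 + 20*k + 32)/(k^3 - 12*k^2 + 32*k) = (k + 1)/k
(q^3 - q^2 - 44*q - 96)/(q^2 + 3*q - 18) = (q^3 - q^2 - 44*q - 96)/(q^2 + 3*q - 18)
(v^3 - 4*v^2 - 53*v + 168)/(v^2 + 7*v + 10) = (v^3 - 4*v^2 - 53*v + 168)/(v^2 + 7*v + 10)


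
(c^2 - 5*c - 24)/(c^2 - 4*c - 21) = (c - 8)/(c - 7)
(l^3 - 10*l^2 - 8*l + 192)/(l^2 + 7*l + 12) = (l^2 - 14*l + 48)/(l + 3)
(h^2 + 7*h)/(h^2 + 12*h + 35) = h/(h + 5)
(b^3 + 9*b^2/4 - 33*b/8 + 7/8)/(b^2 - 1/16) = 2*(2*b^2 + 5*b - 7)/(4*b + 1)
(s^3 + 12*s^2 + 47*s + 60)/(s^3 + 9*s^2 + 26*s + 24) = (s + 5)/(s + 2)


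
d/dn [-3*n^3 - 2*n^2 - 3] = n*(-9*n - 4)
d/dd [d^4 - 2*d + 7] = 4*d^3 - 2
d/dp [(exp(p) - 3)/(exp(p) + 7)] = 10*exp(p)/(exp(p) + 7)^2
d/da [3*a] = 3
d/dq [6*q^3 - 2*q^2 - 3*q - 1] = 18*q^2 - 4*q - 3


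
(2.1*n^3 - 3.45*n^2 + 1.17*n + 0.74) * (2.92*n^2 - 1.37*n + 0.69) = 6.132*n^5 - 12.951*n^4 + 9.5919*n^3 - 1.8226*n^2 - 0.2065*n + 0.5106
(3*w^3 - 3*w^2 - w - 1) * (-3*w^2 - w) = -9*w^5 + 6*w^4 + 6*w^3 + 4*w^2 + w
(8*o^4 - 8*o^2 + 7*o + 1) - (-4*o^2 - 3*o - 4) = 8*o^4 - 4*o^2 + 10*o + 5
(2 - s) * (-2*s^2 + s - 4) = 2*s^3 - 5*s^2 + 6*s - 8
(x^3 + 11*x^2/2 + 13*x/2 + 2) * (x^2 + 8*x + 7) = x^5 + 27*x^4/2 + 115*x^3/2 + 185*x^2/2 + 123*x/2 + 14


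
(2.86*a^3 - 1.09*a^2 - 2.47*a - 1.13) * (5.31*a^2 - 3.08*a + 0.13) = 15.1866*a^5 - 14.5967*a^4 - 9.3867*a^3 + 1.4656*a^2 + 3.1593*a - 0.1469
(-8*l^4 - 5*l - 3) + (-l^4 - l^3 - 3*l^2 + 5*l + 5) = -9*l^4 - l^3 - 3*l^2 + 2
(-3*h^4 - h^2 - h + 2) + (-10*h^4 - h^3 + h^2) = -13*h^4 - h^3 - h + 2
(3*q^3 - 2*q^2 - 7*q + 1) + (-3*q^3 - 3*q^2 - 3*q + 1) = -5*q^2 - 10*q + 2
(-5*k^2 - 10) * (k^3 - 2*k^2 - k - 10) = -5*k^5 + 10*k^4 - 5*k^3 + 70*k^2 + 10*k + 100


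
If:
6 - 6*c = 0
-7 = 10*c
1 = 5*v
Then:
No Solution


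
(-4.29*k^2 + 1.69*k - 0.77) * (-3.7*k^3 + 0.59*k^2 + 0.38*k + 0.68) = 15.873*k^5 - 8.7841*k^4 + 2.2159*k^3 - 2.7293*k^2 + 0.8566*k - 0.5236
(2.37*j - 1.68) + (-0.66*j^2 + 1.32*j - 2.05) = -0.66*j^2 + 3.69*j - 3.73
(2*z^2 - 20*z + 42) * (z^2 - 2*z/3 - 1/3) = 2*z^4 - 64*z^3/3 + 164*z^2/3 - 64*z/3 - 14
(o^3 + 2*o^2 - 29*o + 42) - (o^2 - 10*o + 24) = o^3 + o^2 - 19*o + 18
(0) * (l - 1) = 0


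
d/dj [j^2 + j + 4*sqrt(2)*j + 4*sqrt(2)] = 2*j + 1 + 4*sqrt(2)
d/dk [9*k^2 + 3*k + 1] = 18*k + 3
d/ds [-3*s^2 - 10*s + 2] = -6*s - 10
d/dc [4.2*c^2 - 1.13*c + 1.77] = 8.4*c - 1.13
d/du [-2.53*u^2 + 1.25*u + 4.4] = 1.25 - 5.06*u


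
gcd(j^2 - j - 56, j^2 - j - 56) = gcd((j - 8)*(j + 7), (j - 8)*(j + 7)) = j^2 - j - 56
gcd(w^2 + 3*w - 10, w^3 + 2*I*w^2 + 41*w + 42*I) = 1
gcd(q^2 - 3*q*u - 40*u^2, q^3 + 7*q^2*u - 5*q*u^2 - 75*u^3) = q + 5*u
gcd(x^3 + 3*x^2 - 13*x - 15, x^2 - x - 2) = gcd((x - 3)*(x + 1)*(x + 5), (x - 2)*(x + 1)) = x + 1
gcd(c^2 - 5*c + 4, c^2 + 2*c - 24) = c - 4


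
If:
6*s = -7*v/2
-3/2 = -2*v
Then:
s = -7/16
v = 3/4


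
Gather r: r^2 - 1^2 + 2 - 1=r^2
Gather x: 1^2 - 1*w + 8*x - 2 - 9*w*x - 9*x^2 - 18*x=-w - 9*x^2 + x*(-9*w - 10) - 1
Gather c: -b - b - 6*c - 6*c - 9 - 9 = -2*b - 12*c - 18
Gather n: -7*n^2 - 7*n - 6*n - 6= -7*n^2 - 13*n - 6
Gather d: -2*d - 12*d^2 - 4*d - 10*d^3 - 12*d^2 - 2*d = -10*d^3 - 24*d^2 - 8*d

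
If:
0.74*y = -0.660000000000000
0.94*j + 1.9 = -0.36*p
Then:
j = -0.382978723404255*p - 2.02127659574468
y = -0.89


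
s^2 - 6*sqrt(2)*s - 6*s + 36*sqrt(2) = (s - 6)*(s - 6*sqrt(2))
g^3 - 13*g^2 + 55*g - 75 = (g - 5)^2*(g - 3)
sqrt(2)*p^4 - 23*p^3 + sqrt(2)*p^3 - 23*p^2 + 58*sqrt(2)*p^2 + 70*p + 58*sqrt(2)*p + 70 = (p + 1)*(p - 7*sqrt(2))*(p - 5*sqrt(2))*(sqrt(2)*p + 1)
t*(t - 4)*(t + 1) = t^3 - 3*t^2 - 4*t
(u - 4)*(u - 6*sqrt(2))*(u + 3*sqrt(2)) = u^3 - 3*sqrt(2)*u^2 - 4*u^2 - 36*u + 12*sqrt(2)*u + 144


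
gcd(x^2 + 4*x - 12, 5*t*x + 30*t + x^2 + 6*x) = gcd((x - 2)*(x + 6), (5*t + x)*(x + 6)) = x + 6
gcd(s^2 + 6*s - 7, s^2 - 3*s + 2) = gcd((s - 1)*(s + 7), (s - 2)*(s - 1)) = s - 1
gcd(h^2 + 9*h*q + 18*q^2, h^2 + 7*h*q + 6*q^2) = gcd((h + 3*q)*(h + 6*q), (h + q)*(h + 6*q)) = h + 6*q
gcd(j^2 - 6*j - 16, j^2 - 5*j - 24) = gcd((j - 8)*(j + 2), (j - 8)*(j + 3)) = j - 8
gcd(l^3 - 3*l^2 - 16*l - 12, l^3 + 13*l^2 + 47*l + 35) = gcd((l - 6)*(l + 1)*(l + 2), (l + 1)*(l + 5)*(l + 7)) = l + 1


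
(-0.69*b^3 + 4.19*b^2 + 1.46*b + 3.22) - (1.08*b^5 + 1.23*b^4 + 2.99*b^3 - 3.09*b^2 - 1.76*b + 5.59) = -1.08*b^5 - 1.23*b^4 - 3.68*b^3 + 7.28*b^2 + 3.22*b - 2.37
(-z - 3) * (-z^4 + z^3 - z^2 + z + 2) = z^5 + 2*z^4 - 2*z^3 + 2*z^2 - 5*z - 6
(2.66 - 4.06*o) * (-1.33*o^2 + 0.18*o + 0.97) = 5.3998*o^3 - 4.2686*o^2 - 3.4594*o + 2.5802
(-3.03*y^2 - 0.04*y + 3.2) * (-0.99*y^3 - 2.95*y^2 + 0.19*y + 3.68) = 2.9997*y^5 + 8.9781*y^4 - 3.6257*y^3 - 20.598*y^2 + 0.4608*y + 11.776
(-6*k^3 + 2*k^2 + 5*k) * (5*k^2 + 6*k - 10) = -30*k^5 - 26*k^4 + 97*k^3 + 10*k^2 - 50*k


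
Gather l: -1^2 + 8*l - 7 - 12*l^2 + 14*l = -12*l^2 + 22*l - 8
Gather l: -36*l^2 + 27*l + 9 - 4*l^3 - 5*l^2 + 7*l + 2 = -4*l^3 - 41*l^2 + 34*l + 11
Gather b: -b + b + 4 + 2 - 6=0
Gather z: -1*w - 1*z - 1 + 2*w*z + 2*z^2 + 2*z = -w + 2*z^2 + z*(2*w + 1) - 1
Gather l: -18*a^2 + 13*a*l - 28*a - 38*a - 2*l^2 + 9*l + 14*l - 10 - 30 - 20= -18*a^2 - 66*a - 2*l^2 + l*(13*a + 23) - 60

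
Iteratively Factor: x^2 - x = (x - 1)*(x)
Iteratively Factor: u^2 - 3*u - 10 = (u - 5)*(u + 2)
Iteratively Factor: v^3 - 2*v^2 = (v)*(v^2 - 2*v) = v^2*(v - 2)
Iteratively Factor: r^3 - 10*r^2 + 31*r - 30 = (r - 3)*(r^2 - 7*r + 10) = (r - 3)*(r - 2)*(r - 5)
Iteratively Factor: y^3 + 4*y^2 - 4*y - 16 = (y + 4)*(y^2 - 4) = (y + 2)*(y + 4)*(y - 2)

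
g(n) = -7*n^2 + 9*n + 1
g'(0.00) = 9.00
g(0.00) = 1.00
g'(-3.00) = 51.00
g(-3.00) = -89.00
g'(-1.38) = 28.32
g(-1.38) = -24.75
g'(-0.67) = 18.38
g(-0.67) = -8.17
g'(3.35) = -37.90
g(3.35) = -47.41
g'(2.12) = -20.68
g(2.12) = -11.38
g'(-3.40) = 56.60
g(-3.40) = -110.52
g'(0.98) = -4.72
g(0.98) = 3.10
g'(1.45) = -11.30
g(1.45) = -0.67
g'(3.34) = -37.76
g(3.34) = -47.03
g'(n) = 9 - 14*n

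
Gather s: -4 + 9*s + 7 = 9*s + 3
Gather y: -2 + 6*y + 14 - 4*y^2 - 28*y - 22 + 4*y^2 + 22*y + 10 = 0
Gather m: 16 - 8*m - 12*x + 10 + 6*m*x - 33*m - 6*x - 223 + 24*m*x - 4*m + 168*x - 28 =m*(30*x - 45) + 150*x - 225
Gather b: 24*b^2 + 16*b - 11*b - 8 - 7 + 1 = 24*b^2 + 5*b - 14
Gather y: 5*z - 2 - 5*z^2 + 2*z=-5*z^2 + 7*z - 2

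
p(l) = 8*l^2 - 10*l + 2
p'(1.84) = 19.44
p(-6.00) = 350.00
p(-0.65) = 11.88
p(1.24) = 1.90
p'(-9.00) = -154.00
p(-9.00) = 740.00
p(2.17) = 17.97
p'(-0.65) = -20.40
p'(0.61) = -0.24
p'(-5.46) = -97.36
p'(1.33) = 11.28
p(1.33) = 2.85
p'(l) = 16*l - 10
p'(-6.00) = -106.00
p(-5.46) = 295.09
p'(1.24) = 9.84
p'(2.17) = 24.72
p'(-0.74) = -21.84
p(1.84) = 10.68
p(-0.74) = 13.78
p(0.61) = -1.12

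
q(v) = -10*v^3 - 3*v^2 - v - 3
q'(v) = -30*v^2 - 6*v - 1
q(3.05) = -317.68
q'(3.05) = -298.38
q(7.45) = -4311.89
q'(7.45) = -1710.78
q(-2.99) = 240.48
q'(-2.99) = -251.26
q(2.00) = -97.00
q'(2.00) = -133.00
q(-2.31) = 106.57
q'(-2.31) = -147.22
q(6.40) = -2753.72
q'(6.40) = -1268.20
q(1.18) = -24.79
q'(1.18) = -49.85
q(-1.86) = 52.83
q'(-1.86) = -93.63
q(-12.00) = 16857.00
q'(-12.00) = -4249.00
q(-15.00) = 33087.00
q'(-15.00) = -6661.00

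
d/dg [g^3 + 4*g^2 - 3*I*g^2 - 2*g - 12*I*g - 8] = 3*g^2 + g*(8 - 6*I) - 2 - 12*I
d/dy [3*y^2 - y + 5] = 6*y - 1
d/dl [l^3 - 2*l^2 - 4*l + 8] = 3*l^2 - 4*l - 4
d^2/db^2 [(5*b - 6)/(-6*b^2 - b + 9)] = 2*(-(5*b - 6)*(12*b + 1)^2 + (90*b - 31)*(6*b^2 + b - 9))/(6*b^2 + b - 9)^3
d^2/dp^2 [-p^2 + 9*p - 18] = -2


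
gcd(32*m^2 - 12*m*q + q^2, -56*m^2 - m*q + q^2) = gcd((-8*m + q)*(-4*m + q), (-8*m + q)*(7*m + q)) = -8*m + q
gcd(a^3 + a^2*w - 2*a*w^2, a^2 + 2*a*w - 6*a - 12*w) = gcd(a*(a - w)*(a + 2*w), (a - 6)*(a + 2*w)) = a + 2*w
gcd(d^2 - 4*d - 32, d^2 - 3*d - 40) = d - 8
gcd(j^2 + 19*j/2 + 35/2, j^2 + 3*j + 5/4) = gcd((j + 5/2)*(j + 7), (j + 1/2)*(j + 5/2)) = j + 5/2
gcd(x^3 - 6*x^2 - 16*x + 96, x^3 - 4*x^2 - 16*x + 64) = x^2 - 16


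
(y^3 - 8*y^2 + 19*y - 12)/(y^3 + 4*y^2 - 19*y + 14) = (y^2 - 7*y + 12)/(y^2 + 5*y - 14)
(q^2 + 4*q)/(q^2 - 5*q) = (q + 4)/(q - 5)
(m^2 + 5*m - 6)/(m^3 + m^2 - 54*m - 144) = (m - 1)/(m^2 - 5*m - 24)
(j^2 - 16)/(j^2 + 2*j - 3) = (j^2 - 16)/(j^2 + 2*j - 3)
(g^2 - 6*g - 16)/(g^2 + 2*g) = (g - 8)/g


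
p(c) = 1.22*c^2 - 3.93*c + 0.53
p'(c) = 2.44*c - 3.93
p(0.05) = 0.34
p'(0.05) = -3.81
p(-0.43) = 2.45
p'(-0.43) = -4.98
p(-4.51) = 43.07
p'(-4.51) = -14.93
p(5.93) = 20.13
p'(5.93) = 10.54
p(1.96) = -2.49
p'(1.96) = 0.85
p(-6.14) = 70.65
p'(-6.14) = -18.91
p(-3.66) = 31.26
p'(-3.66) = -12.86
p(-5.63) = 61.33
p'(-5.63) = -17.67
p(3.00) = -0.28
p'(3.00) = 3.39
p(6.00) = 20.87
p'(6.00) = 10.71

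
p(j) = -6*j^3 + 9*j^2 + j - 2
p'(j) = -18*j^2 + 18*j + 1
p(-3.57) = 382.13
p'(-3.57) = -292.67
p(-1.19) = 19.67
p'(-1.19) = -45.91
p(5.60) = -767.86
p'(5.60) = -462.68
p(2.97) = -76.83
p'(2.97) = -104.32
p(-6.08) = 1673.15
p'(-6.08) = -773.84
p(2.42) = -31.91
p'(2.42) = -60.86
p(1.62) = -2.27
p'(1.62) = -17.08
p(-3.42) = 339.86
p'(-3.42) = -271.10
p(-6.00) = 1612.00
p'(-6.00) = -755.00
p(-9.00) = 5092.00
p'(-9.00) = -1619.00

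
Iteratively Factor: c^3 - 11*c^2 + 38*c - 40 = (c - 5)*(c^2 - 6*c + 8) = (c - 5)*(c - 4)*(c - 2)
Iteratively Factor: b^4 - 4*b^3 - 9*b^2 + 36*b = (b + 3)*(b^3 - 7*b^2 + 12*b) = (b - 3)*(b + 3)*(b^2 - 4*b) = b*(b - 3)*(b + 3)*(b - 4)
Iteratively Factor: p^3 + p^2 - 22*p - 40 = (p + 2)*(p^2 - p - 20) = (p - 5)*(p + 2)*(p + 4)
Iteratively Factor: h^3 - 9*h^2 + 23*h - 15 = (h - 5)*(h^2 - 4*h + 3) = (h - 5)*(h - 1)*(h - 3)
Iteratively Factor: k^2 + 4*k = (k)*(k + 4)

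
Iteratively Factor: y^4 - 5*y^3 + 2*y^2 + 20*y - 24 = (y - 3)*(y^3 - 2*y^2 - 4*y + 8) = (y - 3)*(y - 2)*(y^2 - 4) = (y - 3)*(y - 2)*(y + 2)*(y - 2)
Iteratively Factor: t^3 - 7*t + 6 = (t - 2)*(t^2 + 2*t - 3) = (t - 2)*(t + 3)*(t - 1)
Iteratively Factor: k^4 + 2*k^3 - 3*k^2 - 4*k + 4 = (k + 2)*(k^3 - 3*k + 2) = (k + 2)^2*(k^2 - 2*k + 1) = (k - 1)*(k + 2)^2*(k - 1)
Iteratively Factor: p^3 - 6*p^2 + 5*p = (p - 5)*(p^2 - p) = (p - 5)*(p - 1)*(p)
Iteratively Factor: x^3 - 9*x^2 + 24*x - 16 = (x - 4)*(x^2 - 5*x + 4) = (x - 4)^2*(x - 1)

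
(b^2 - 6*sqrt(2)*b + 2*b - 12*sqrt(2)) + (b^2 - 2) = 2*b^2 - 6*sqrt(2)*b + 2*b - 12*sqrt(2) - 2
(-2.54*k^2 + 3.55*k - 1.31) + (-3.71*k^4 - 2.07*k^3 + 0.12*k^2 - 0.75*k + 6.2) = -3.71*k^4 - 2.07*k^3 - 2.42*k^2 + 2.8*k + 4.89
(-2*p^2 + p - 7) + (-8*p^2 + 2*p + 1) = -10*p^2 + 3*p - 6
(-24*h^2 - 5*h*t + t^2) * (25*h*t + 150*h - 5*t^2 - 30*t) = -600*h^3*t - 3600*h^3 - 5*h^2*t^2 - 30*h^2*t + 50*h*t^3 + 300*h*t^2 - 5*t^4 - 30*t^3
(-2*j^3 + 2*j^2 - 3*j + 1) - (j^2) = -2*j^3 + j^2 - 3*j + 1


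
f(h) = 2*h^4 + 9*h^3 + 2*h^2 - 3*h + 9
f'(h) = 8*h^3 + 27*h^2 + 4*h - 3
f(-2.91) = -43.70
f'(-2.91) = 16.86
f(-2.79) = -41.34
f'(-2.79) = 22.27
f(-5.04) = 213.19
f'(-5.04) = -361.51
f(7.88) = 12224.71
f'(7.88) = 5619.50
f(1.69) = 69.40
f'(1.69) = 119.49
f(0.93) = 16.68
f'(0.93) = 30.51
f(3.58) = 765.36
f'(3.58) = 724.42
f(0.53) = 9.47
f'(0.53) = 7.90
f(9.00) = 19827.00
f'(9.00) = 8052.00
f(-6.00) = 747.00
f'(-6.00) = -783.00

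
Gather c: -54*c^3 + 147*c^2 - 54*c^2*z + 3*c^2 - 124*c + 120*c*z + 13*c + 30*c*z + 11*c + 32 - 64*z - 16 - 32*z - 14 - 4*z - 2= -54*c^3 + c^2*(150 - 54*z) + c*(150*z - 100) - 100*z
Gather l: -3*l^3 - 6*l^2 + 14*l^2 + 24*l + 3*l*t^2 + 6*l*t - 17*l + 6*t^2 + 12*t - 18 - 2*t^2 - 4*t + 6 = -3*l^3 + 8*l^2 + l*(3*t^2 + 6*t + 7) + 4*t^2 + 8*t - 12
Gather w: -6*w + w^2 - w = w^2 - 7*w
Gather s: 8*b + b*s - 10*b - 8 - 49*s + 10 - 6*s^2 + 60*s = -2*b - 6*s^2 + s*(b + 11) + 2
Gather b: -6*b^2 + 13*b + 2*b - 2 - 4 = -6*b^2 + 15*b - 6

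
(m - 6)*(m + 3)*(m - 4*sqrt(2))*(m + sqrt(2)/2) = m^4 - 7*sqrt(2)*m^3/2 - 3*m^3 - 22*m^2 + 21*sqrt(2)*m^2/2 + 12*m + 63*sqrt(2)*m + 72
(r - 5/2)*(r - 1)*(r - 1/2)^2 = r^4 - 9*r^3/2 + 25*r^2/4 - 27*r/8 + 5/8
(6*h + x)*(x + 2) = 6*h*x + 12*h + x^2 + 2*x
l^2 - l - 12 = (l - 4)*(l + 3)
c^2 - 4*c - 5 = (c - 5)*(c + 1)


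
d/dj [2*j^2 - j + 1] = 4*j - 1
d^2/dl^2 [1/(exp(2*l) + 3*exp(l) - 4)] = (2*(2*exp(l) + 3)^2*exp(l) - (4*exp(l) + 3)*(exp(2*l) + 3*exp(l) - 4))*exp(l)/(exp(2*l) + 3*exp(l) - 4)^3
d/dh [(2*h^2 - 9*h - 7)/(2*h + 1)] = (4*h^2 + 4*h + 5)/(4*h^2 + 4*h + 1)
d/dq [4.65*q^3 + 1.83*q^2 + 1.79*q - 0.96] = 13.95*q^2 + 3.66*q + 1.79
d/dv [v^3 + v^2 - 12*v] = 3*v^2 + 2*v - 12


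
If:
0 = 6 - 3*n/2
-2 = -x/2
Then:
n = 4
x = 4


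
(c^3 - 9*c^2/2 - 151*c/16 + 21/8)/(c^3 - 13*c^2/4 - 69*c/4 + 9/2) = (c + 7/4)/(c + 3)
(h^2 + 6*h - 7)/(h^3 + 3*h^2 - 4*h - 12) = (h^2 + 6*h - 7)/(h^3 + 3*h^2 - 4*h - 12)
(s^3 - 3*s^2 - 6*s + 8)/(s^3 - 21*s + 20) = (s + 2)/(s + 5)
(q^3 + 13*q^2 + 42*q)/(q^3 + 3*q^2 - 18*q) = (q + 7)/(q - 3)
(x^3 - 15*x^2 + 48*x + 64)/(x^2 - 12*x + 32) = (x^2 - 7*x - 8)/(x - 4)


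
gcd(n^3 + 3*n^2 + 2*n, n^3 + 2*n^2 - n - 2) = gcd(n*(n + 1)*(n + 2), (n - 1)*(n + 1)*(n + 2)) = n^2 + 3*n + 2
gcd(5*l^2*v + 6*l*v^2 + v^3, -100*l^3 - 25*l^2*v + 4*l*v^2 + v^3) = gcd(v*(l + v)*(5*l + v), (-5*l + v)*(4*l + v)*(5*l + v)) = 5*l + v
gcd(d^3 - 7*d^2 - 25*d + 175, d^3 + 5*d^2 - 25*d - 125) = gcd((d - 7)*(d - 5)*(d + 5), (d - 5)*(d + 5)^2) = d^2 - 25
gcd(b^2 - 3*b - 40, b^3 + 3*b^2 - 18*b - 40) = b + 5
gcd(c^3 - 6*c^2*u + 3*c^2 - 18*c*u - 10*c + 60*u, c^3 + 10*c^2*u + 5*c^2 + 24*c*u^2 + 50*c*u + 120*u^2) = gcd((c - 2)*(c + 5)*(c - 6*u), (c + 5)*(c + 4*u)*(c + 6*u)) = c + 5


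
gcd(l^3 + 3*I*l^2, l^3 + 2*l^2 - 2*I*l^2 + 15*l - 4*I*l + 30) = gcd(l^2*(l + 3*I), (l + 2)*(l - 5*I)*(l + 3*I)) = l + 3*I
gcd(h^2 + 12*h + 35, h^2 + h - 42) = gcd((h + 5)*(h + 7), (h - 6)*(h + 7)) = h + 7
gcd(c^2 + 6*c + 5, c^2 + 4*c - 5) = c + 5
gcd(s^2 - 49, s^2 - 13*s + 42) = s - 7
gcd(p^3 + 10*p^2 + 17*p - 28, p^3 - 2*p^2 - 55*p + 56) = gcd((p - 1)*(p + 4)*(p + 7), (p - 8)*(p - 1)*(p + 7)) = p^2 + 6*p - 7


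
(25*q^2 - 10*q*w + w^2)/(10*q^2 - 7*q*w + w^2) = (5*q - w)/(2*q - w)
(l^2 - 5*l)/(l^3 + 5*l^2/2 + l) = 2*(l - 5)/(2*l^2 + 5*l + 2)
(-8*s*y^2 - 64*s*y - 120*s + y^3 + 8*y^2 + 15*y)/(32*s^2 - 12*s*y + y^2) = (y^2 + 8*y + 15)/(-4*s + y)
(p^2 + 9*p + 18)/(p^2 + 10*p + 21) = (p + 6)/(p + 7)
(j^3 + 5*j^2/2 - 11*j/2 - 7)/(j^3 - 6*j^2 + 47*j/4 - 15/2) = 2*(2*j^2 + 9*j + 7)/(4*j^2 - 16*j + 15)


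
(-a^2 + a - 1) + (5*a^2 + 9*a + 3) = 4*a^2 + 10*a + 2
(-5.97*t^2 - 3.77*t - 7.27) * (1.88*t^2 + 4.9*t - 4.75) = -11.2236*t^4 - 36.3406*t^3 - 3.7831*t^2 - 17.7155*t + 34.5325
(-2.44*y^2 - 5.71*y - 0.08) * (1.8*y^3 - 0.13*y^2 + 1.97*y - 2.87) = -4.392*y^5 - 9.9608*y^4 - 4.2085*y^3 - 4.2355*y^2 + 16.2301*y + 0.2296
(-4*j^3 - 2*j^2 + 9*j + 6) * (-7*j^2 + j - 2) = 28*j^5 + 10*j^4 - 57*j^3 - 29*j^2 - 12*j - 12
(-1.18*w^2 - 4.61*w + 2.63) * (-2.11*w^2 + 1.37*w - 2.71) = 2.4898*w^4 + 8.1105*w^3 - 8.6672*w^2 + 16.0962*w - 7.1273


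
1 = 1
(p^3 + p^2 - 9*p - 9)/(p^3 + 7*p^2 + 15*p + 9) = (p - 3)/(p + 3)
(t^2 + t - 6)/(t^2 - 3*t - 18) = (t - 2)/(t - 6)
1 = 1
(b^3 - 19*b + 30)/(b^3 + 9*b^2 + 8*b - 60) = (b - 3)/(b + 6)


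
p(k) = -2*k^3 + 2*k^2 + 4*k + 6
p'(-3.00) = -62.00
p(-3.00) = 66.00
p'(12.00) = -812.00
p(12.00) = -3114.00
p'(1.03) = 1.75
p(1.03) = 10.06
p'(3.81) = -67.86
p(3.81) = -60.34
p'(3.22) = -45.33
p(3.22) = -27.16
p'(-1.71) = -20.38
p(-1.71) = 15.01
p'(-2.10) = -30.86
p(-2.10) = 24.94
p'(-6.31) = -260.14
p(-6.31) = 562.87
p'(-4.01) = -108.52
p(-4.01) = 151.08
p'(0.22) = 4.59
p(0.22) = 6.96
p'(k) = -6*k^2 + 4*k + 4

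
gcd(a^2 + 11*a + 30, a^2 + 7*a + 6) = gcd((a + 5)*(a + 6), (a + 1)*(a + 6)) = a + 6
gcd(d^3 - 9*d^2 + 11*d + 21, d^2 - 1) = d + 1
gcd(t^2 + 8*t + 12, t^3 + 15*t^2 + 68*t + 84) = t^2 + 8*t + 12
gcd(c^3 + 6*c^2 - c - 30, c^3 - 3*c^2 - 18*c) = c + 3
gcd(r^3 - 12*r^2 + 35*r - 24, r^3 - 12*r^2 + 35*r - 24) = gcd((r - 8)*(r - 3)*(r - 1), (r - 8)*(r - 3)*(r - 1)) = r^3 - 12*r^2 + 35*r - 24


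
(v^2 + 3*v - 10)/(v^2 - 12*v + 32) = (v^2 + 3*v - 10)/(v^2 - 12*v + 32)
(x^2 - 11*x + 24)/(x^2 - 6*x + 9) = (x - 8)/(x - 3)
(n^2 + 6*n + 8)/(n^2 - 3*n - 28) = (n + 2)/(n - 7)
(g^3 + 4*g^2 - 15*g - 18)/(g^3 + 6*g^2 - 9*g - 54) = (g + 1)/(g + 3)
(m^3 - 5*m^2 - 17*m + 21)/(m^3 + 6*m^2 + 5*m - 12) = (m - 7)/(m + 4)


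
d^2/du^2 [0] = 0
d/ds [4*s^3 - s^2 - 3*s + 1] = 12*s^2 - 2*s - 3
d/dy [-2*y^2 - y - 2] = -4*y - 1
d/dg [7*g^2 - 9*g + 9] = 14*g - 9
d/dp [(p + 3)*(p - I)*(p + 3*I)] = 3*p^2 + p*(6 + 4*I) + 3 + 6*I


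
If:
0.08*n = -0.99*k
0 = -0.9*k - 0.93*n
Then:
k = 0.00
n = 0.00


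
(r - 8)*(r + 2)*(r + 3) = r^3 - 3*r^2 - 34*r - 48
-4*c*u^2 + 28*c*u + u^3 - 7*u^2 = u*(-4*c + u)*(u - 7)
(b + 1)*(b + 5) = b^2 + 6*b + 5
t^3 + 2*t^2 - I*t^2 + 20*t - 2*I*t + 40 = (t + 2)*(t - 5*I)*(t + 4*I)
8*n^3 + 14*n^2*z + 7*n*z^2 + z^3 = (n + z)*(2*n + z)*(4*n + z)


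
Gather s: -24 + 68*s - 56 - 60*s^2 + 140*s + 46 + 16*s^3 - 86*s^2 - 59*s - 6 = 16*s^3 - 146*s^2 + 149*s - 40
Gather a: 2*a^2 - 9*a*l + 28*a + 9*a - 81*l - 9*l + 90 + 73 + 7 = 2*a^2 + a*(37 - 9*l) - 90*l + 170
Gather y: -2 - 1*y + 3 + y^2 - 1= y^2 - y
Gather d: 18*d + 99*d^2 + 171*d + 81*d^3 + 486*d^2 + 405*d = 81*d^3 + 585*d^2 + 594*d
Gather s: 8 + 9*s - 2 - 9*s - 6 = 0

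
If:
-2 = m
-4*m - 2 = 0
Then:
No Solution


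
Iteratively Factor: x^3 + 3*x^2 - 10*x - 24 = (x + 2)*(x^2 + x - 12) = (x - 3)*(x + 2)*(x + 4)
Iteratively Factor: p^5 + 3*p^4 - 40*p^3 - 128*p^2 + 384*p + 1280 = (p + 4)*(p^4 - p^3 - 36*p^2 + 16*p + 320) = (p + 4)^2*(p^3 - 5*p^2 - 16*p + 80) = (p - 5)*(p + 4)^2*(p^2 - 16) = (p - 5)*(p + 4)^3*(p - 4)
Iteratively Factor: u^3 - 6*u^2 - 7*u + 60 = (u - 5)*(u^2 - u - 12) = (u - 5)*(u - 4)*(u + 3)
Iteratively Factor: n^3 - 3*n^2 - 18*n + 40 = (n - 5)*(n^2 + 2*n - 8) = (n - 5)*(n - 2)*(n + 4)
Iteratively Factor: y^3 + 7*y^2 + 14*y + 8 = (y + 1)*(y^2 + 6*y + 8) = (y + 1)*(y + 4)*(y + 2)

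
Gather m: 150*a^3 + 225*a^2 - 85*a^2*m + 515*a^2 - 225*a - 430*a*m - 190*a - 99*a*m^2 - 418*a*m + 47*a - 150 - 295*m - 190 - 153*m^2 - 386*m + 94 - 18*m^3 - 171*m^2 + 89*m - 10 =150*a^3 + 740*a^2 - 368*a - 18*m^3 + m^2*(-99*a - 324) + m*(-85*a^2 - 848*a - 592) - 256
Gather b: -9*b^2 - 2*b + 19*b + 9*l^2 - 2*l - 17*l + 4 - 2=-9*b^2 + 17*b + 9*l^2 - 19*l + 2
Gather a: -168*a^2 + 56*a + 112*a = -168*a^2 + 168*a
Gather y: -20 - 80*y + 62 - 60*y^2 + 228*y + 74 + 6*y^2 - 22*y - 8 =-54*y^2 + 126*y + 108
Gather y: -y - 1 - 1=-y - 2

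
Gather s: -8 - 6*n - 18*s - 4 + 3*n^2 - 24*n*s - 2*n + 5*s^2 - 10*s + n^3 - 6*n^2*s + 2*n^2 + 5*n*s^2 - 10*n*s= n^3 + 5*n^2 - 8*n + s^2*(5*n + 5) + s*(-6*n^2 - 34*n - 28) - 12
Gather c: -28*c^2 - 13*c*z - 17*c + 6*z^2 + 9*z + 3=-28*c^2 + c*(-13*z - 17) + 6*z^2 + 9*z + 3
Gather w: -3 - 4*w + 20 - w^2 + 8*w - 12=-w^2 + 4*w + 5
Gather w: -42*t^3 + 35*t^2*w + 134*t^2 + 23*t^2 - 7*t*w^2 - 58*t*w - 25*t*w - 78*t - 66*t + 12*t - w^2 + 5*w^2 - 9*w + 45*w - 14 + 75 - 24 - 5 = -42*t^3 + 157*t^2 - 132*t + w^2*(4 - 7*t) + w*(35*t^2 - 83*t + 36) + 32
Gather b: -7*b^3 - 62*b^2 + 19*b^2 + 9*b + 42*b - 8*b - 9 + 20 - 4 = -7*b^3 - 43*b^2 + 43*b + 7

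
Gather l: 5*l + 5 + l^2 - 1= l^2 + 5*l + 4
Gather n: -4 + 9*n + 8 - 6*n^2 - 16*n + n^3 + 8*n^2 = n^3 + 2*n^2 - 7*n + 4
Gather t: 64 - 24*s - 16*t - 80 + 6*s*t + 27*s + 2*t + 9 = 3*s + t*(6*s - 14) - 7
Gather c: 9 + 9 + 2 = 20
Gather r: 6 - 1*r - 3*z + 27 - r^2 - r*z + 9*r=-r^2 + r*(8 - z) - 3*z + 33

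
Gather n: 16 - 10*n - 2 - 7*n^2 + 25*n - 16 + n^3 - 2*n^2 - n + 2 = n^3 - 9*n^2 + 14*n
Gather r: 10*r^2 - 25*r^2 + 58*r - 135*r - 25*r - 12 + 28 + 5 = -15*r^2 - 102*r + 21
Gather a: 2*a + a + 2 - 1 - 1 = 3*a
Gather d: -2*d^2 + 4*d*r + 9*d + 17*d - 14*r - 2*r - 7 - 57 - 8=-2*d^2 + d*(4*r + 26) - 16*r - 72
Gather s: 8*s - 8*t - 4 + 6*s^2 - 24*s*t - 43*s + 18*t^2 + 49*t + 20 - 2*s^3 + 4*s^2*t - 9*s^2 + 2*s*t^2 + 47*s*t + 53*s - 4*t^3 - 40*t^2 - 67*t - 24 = -2*s^3 + s^2*(4*t - 3) + s*(2*t^2 + 23*t + 18) - 4*t^3 - 22*t^2 - 26*t - 8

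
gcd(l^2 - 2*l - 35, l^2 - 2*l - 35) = l^2 - 2*l - 35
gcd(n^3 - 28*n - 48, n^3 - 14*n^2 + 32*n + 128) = n + 2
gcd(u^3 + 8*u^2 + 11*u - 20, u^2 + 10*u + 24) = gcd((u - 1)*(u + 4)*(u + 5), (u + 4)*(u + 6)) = u + 4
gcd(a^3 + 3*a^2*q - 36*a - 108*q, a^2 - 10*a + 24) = a - 6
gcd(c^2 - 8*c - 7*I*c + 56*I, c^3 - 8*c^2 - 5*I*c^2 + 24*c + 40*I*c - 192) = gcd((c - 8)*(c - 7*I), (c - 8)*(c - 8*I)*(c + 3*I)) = c - 8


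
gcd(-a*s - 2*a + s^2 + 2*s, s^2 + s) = 1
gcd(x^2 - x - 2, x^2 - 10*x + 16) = x - 2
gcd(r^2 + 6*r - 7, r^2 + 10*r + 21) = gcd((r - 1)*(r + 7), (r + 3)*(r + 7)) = r + 7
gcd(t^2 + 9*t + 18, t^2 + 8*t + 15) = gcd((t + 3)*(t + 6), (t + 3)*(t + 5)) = t + 3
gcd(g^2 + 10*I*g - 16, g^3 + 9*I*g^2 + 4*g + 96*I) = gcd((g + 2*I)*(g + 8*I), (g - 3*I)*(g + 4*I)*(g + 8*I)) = g + 8*I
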